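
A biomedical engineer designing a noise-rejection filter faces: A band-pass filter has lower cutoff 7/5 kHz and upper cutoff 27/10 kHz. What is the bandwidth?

Bandwidth = f_high - f_low
= 27/10 kHz - 7/5 kHz = 13/10 kHz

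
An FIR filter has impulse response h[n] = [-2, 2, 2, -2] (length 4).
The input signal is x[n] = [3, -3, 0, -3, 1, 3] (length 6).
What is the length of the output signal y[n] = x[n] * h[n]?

For linear convolution, the output length is:
len(y) = len(x) + len(h) - 1 = 6 + 4 - 1 = 9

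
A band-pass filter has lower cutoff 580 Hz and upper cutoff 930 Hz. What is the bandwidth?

Bandwidth = f_high - f_low
= 930 Hz - 580 Hz = 350 Hz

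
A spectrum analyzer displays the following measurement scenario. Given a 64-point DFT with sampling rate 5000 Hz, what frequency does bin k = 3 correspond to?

The frequency of DFT bin k is: f_k = k * f_s / N
f_3 = 3 * 5000 / 64 = 1875/8 Hz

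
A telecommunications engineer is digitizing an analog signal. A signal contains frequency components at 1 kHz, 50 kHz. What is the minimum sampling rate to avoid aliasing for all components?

The highest frequency component is f_max = 50 kHz.
Nyquist rate = 2 * f_max = 2 * 50 kHz = 100 kHz.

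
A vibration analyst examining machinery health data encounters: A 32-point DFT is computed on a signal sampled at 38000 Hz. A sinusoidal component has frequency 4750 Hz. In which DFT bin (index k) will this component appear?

DFT frequency resolution = f_s/N = 38000/32 = 2375/2 Hz
Bin index k = f_signal / resolution = 4750 / 2375/2 = 4
The signal frequency 4750 Hz falls in DFT bin k = 4.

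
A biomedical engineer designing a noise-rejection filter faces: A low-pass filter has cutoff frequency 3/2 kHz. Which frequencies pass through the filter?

A low-pass filter passes all frequencies below the cutoff frequency 3/2 kHz and attenuates higher frequencies.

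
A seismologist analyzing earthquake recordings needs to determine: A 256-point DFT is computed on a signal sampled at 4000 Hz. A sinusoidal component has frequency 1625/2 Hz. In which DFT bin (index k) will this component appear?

DFT frequency resolution = f_s/N = 4000/256 = 125/8 Hz
Bin index k = f_signal / resolution = 1625/2 / 125/8 = 52
The signal frequency 1625/2 Hz falls in DFT bin k = 52.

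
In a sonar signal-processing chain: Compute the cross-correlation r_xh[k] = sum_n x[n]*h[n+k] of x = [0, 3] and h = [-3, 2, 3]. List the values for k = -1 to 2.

Both sequences indexed from 0 and zero outside their support.
Lags with overlap: k = -1 to 2.
  r_xh[-1] = x[1]*h[0] = -9
  r_xh[0] = x[0]*h[0] + x[1]*h[1] = 6
  r_xh[1] = x[0]*h[1] + x[1]*h[2] = 9
  r_xh[2] = x[0]*h[2] = 0
r_xh = [-9, 6, 9, 0] (for k = -1, ..., 2)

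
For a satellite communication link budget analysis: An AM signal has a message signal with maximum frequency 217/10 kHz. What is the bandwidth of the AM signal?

In AM (double-sideband), the bandwidth is twice the message frequency.
BW = 2 * f_m = 2 * 217/10 kHz = 217/5 kHz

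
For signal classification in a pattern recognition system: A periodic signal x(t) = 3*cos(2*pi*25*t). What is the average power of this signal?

Average power of A*cos(wt) is A^2/2.
P = 3^2 / 2 = 9/2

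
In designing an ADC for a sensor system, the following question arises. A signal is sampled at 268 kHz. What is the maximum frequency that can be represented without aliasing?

The maximum frequency that can be represented without aliasing
is the Nyquist frequency: f_max = f_s / 2 = 268 kHz / 2 = 134 kHz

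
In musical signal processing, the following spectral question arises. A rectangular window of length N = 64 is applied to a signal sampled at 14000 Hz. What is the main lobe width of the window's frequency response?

For a rectangular window of length N,
the main lobe width in frequency is 2*f_s/N.
= 2*14000/64 = 875/2 Hz
This determines the minimum frequency separation for resolving two sinusoids.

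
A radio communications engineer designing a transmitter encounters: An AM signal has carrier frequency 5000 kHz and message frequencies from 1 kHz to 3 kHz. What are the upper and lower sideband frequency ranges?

Upper sideband (USB) = fc + [fm_low, fm_high] = 5000 + [1, 3] = [5001, 5003] kHz
Lower sideband (LSB) = fc - [fm_high, fm_low] = 5000 - [3, 1] = [4997, 4999] kHz
Total occupied spectrum: 4997 kHz to 5003 kHz (plus carrier at 5000 kHz)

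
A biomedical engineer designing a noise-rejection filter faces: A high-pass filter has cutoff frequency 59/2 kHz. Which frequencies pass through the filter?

A high-pass filter passes all frequencies above the cutoff frequency 59/2 kHz and attenuates lower frequencies.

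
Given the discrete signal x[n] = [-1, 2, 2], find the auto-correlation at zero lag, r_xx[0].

The auto-correlation at zero lag r_xx[0] equals the signal energy.
r_xx[0] = sum of x[n]^2 = (-1)^2 + 2^2 + 2^2
= 1 + 4 + 4 = 9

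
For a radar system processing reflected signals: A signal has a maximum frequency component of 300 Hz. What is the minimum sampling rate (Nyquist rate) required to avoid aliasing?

By the Nyquist-Shannon sampling theorem,
the minimum sampling rate (Nyquist rate) must be at least 2 * f_max.
Nyquist rate = 2 * 300 Hz = 600 Hz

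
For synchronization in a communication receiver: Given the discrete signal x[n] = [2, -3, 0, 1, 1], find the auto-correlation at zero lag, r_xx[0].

The auto-correlation at zero lag r_xx[0] equals the signal energy.
r_xx[0] = sum of x[n]^2 = 2^2 + (-3)^2 + 0^2 + 1^2 + 1^2
= 4 + 9 + 0 + 1 + 1 = 15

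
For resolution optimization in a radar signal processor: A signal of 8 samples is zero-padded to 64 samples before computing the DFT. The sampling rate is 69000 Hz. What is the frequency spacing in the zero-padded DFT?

Original DFT: N = 8, resolution = f_s/N = 69000/8 = 8625 Hz
Zero-padded DFT: N = 64, resolution = f_s/N = 69000/64 = 8625/8 Hz
Zero-padding interpolates the spectrum (finer frequency grid)
but does NOT improve the true spectral resolution (ability to resolve close frequencies).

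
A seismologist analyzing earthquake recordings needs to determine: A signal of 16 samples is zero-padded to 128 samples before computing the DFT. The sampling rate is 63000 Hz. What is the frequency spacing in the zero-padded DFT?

Original DFT: N = 16, resolution = f_s/N = 63000/16 = 7875/2 Hz
Zero-padded DFT: N = 128, resolution = f_s/N = 63000/128 = 7875/16 Hz
Zero-padding interpolates the spectrum (finer frequency grid)
but does NOT improve the true spectral resolution (ability to resolve close frequencies).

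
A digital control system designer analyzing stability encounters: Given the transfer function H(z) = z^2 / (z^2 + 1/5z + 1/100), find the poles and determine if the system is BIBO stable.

Poles are roots of the denominator: z^2 + 1/5z + 1/100 = 0.
Quadratic formula: z = [-(1/5) +/- sqrt((1/5)^2 - 4*(1/100))] / 2
Discriminant = 1/25 - 1/25 = 0; sqrt = 0.
z = (-1/5 +/- 0) / 2 = -1/10 (repeated root).
|p1| = 1/10, |p2| = 1/10.
For BIBO stability, all poles must lie inside the unit circle (|p| < 1).
System is STABLE since both |p| < 1.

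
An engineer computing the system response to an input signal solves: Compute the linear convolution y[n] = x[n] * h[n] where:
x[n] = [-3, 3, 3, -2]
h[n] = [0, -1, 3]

y[n] = sum_k x[k]*h[n-k]. Output length = len(x) + len(h) - 1 = 4 + 3 - 1 = 6.
y[0] = -3*0 = 0
y[1] = 3*0 + -3*-1 = 3
y[2] = 3*0 + 3*-1 + -3*3 = -12
y[3] = -2*0 + 3*-1 + 3*3 = 6
y[4] = -2*-1 + 3*3 = 11
y[5] = -2*3 = -6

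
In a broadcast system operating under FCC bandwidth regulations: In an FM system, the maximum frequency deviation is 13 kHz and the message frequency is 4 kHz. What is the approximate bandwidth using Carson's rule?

Carson's rule: BW = 2*(delta_f + f_m)
= 2*(13 + 4) kHz = 34 kHz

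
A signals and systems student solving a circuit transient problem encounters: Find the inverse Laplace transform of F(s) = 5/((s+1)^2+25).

Standard pair: w/((s+a)^2+w^2) <-> e^(-at)*sin(wt)*u(t)
With a=1, w=5: f(t) = e^(-t)*sin(5t)*u(t)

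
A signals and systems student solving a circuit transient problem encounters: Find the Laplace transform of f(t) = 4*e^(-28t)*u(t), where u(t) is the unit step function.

Standard Laplace transform pair:
e^(-at)*u(t) <-> 1/(s+a)
With a = 28: L{4*e^(-28t)*u(t)} = 4/(s+28), ROC: Re(s) > -28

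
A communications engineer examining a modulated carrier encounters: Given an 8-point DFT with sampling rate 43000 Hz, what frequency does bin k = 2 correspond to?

The frequency of DFT bin k is: f_k = k * f_s / N
f_2 = 2 * 43000 / 8 = 10750 Hz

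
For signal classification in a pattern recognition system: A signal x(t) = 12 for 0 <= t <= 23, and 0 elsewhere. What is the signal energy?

Energy = integral of |x(t)|^2 dt over the signal duration
= 12^2 * 23 = 144 * 23 = 3312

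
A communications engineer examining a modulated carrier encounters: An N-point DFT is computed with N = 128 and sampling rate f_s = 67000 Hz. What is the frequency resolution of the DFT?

DFT frequency resolution = f_s / N
= 67000 / 128 = 8375/16 Hz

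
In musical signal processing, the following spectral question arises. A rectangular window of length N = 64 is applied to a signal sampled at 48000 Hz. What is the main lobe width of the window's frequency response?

For a rectangular window of length N,
the main lobe width in frequency is 2*f_s/N.
= 2*48000/64 = 1500 Hz
This determines the minimum frequency separation for resolving two sinusoids.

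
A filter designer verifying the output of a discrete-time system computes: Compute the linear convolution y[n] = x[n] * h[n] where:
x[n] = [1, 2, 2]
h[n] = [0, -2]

y[n] = sum_k x[k]*h[n-k]. Output length = len(x) + len(h) - 1 = 3 + 2 - 1 = 4.
y[0] = 1*0 = 0
y[1] = 2*0 + 1*-2 = -2
y[2] = 2*0 + 2*-2 = -4
y[3] = 2*-2 = -4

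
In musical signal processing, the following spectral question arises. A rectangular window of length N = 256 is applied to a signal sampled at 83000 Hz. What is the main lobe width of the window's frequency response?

For a rectangular window of length N,
the main lobe width in frequency is 2*f_s/N.
= 2*83000/256 = 10375/16 Hz
This determines the minimum frequency separation for resolving two sinusoids.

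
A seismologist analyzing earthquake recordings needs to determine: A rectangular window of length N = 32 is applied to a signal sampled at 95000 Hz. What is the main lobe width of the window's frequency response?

For a rectangular window of length N,
the main lobe width in frequency is 2*f_s/N.
= 2*95000/32 = 11875/2 Hz
This determines the minimum frequency separation for resolving two sinusoids.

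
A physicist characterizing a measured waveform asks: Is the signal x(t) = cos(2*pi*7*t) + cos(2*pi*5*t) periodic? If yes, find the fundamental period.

f1 = 7 Hz, f2 = 5 Hz
Period T1 = 1/7, T2 = 1/5
Ratio T1/T2 = 5/7, which is rational.
The signal is periodic with fundamental period T = 1/GCD(7,5) = 1 s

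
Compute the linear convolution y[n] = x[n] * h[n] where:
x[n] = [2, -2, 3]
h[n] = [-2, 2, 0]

y[n] = sum_k x[k]*h[n-k]. Output length = len(x) + len(h) - 1 = 3 + 3 - 1 = 5.
y[0] = 2*-2 = -4
y[1] = -2*-2 + 2*2 = 8
y[2] = 3*-2 + -2*2 + 2*0 = -10
y[3] = 3*2 + -2*0 = 6
y[4] = 3*0 = 0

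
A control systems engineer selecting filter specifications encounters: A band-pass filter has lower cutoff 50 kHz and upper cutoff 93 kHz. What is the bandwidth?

Bandwidth = f_high - f_low
= 93 kHz - 50 kHz = 43 kHz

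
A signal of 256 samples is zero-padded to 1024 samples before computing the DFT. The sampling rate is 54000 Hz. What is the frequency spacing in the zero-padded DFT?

Original DFT: N = 256, resolution = f_s/N = 54000/256 = 3375/16 Hz
Zero-padded DFT: N = 1024, resolution = f_s/N = 54000/1024 = 3375/64 Hz
Zero-padding interpolates the spectrum (finer frequency grid)
but does NOT improve the true spectral resolution (ability to resolve close frequencies).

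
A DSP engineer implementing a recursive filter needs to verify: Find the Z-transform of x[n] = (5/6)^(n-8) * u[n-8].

Time-shifting property: if X(z) = Z{x[n]}, then Z{x[n-d]} = z^(-d) * X(z)
X(z) = z/(z - 5/6) for x[n] = (5/6)^n * u[n]
Z{x[n-8]} = z^(-8) * z/(z - 5/6) = z^(-7)/(z - 5/6)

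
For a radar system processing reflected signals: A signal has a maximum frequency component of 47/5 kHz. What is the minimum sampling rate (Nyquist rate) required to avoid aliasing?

By the Nyquist-Shannon sampling theorem,
the minimum sampling rate (Nyquist rate) must be at least 2 * f_max.
Nyquist rate = 2 * 47/5 kHz = 94/5 kHz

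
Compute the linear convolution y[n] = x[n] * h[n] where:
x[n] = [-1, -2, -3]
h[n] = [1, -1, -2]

y[n] = sum_k x[k]*h[n-k]. Output length = len(x) + len(h) - 1 = 3 + 3 - 1 = 5.
y[0] = -1*1 = -1
y[1] = -2*1 + -1*-1 = -1
y[2] = -3*1 + -2*-1 + -1*-2 = 1
y[3] = -3*-1 + -2*-2 = 7
y[4] = -3*-2 = 6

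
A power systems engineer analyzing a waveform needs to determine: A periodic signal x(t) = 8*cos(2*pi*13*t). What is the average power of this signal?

Average power of A*cos(wt) is A^2/2.
P = 8^2 / 2 = 64/2 = 32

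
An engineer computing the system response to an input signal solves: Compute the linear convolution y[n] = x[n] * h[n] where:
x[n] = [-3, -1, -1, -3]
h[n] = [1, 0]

y[n] = sum_k x[k]*h[n-k]. Output length = len(x) + len(h) - 1 = 4 + 2 - 1 = 5.
y[0] = -3*1 = -3
y[1] = -1*1 + -3*0 = -1
y[2] = -1*1 + -1*0 = -1
y[3] = -3*1 + -1*0 = -3
y[4] = -3*0 = 0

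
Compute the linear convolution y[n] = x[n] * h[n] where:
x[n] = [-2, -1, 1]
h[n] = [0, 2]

y[n] = sum_k x[k]*h[n-k]. Output length = len(x) + len(h) - 1 = 3 + 2 - 1 = 4.
y[0] = -2*0 = 0
y[1] = -1*0 + -2*2 = -4
y[2] = 1*0 + -1*2 = -2
y[3] = 1*2 = 2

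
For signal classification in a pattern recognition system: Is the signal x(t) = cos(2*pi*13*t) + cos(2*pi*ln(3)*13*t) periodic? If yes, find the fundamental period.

f1 = 13 Hz, f2 = 13*ln(3) Hz
Ratio f2/f1 = ln(3), which is irrational.
Since the frequency ratio is irrational, no common period exists.
The signal is not periodic.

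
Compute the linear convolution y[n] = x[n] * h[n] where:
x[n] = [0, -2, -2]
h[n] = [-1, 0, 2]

y[n] = sum_k x[k]*h[n-k]. Output length = len(x) + len(h) - 1 = 3 + 3 - 1 = 5.
y[0] = 0*-1 = 0
y[1] = -2*-1 + 0*0 = 2
y[2] = -2*-1 + -2*0 + 0*2 = 2
y[3] = -2*0 + -2*2 = -4
y[4] = -2*2 = -4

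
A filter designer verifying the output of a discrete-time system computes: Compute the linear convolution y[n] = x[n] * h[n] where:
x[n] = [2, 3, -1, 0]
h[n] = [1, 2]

y[n] = sum_k x[k]*h[n-k]. Output length = len(x) + len(h) - 1 = 4 + 2 - 1 = 5.
y[0] = 2*1 = 2
y[1] = 3*1 + 2*2 = 7
y[2] = -1*1 + 3*2 = 5
y[3] = 0*1 + -1*2 = -2
y[4] = 0*2 = 0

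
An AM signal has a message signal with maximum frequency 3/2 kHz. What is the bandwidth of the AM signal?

In AM (double-sideband), the bandwidth is twice the message frequency.
BW = 2 * f_m = 2 * 3/2 kHz = 3 kHz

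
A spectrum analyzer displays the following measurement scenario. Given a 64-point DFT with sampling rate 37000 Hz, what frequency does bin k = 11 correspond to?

The frequency of DFT bin k is: f_k = k * f_s / N
f_11 = 11 * 37000 / 64 = 50875/8 Hz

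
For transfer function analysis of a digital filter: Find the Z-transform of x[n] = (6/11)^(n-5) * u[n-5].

Time-shifting property: if X(z) = Z{x[n]}, then Z{x[n-d]} = z^(-d) * X(z)
X(z) = z/(z - 6/11) for x[n] = (6/11)^n * u[n]
Z{x[n-5]} = z^(-5) * z/(z - 6/11) = z^(-4)/(z - 6/11)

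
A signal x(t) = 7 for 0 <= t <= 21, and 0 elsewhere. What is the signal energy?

Energy = integral of |x(t)|^2 dt over the signal duration
= 7^2 * 21 = 49 * 21 = 1029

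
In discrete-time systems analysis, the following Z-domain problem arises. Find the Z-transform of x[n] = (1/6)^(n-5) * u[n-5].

Time-shifting property: if X(z) = Z{x[n]}, then Z{x[n-d]} = z^(-d) * X(z)
X(z) = z/(z - 1/6) for x[n] = (1/6)^n * u[n]
Z{x[n-5]} = z^(-5) * z/(z - 1/6) = z^(-4)/(z - 1/6)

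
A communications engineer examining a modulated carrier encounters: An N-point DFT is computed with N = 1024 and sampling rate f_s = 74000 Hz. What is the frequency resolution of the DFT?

DFT frequency resolution = f_s / N
= 74000 / 1024 = 4625/64 Hz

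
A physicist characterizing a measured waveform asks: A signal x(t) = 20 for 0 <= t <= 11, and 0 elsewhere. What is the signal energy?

Energy = integral of |x(t)|^2 dt over the signal duration
= 20^2 * 11 = 400 * 11 = 4400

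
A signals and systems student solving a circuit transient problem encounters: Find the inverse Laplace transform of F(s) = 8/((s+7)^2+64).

Standard pair: w/((s+a)^2+w^2) <-> e^(-at)*sin(wt)*u(t)
With a=7, w=8: f(t) = e^(-7t)*sin(8t)*u(t)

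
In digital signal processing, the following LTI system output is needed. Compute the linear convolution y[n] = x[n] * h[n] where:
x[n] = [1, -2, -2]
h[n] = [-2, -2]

y[n] = sum_k x[k]*h[n-k]. Output length = len(x) + len(h) - 1 = 3 + 2 - 1 = 4.
y[0] = 1*-2 = -2
y[1] = -2*-2 + 1*-2 = 2
y[2] = -2*-2 + -2*-2 = 8
y[3] = -2*-2 = 4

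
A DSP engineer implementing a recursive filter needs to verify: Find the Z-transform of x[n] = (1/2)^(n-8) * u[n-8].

Time-shifting property: if X(z) = Z{x[n]}, then Z{x[n-d]} = z^(-d) * X(z)
X(z) = z/(z - 1/2) for x[n] = (1/2)^n * u[n]
Z{x[n-8]} = z^(-8) * z/(z - 1/2) = z^(-7)/(z - 1/2)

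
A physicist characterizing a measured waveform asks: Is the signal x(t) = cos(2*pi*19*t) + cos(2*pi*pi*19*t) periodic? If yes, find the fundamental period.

f1 = 19 Hz, f2 = 19*pi Hz
Ratio f2/f1 = pi, which is irrational.
Since the frequency ratio is irrational, no common period exists.
The signal is not periodic.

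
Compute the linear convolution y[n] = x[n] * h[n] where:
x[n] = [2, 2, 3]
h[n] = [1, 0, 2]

y[n] = sum_k x[k]*h[n-k]. Output length = len(x) + len(h) - 1 = 3 + 3 - 1 = 5.
y[0] = 2*1 = 2
y[1] = 2*1 + 2*0 = 2
y[2] = 3*1 + 2*0 + 2*2 = 7
y[3] = 3*0 + 2*2 = 4
y[4] = 3*2 = 6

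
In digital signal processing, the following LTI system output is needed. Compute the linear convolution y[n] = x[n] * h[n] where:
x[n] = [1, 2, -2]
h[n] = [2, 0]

y[n] = sum_k x[k]*h[n-k]. Output length = len(x) + len(h) - 1 = 3 + 2 - 1 = 4.
y[0] = 1*2 = 2
y[1] = 2*2 + 1*0 = 4
y[2] = -2*2 + 2*0 = -4
y[3] = -2*0 = 0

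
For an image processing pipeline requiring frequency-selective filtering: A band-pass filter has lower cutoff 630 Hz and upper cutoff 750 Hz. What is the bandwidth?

Bandwidth = f_high - f_low
= 750 Hz - 630 Hz = 120 Hz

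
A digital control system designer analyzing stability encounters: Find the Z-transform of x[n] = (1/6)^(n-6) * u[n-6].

Time-shifting property: if X(z) = Z{x[n]}, then Z{x[n-d]} = z^(-d) * X(z)
X(z) = z/(z - 1/6) for x[n] = (1/6)^n * u[n]
Z{x[n-6]} = z^(-6) * z/(z - 1/6) = z^(-5)/(z - 1/6)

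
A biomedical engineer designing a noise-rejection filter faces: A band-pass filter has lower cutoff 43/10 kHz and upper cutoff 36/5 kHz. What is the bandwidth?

Bandwidth = f_high - f_low
= 36/5 kHz - 43/10 kHz = 29/10 kHz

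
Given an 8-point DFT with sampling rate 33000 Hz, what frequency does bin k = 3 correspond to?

The frequency of DFT bin k is: f_k = k * f_s / N
f_3 = 3 * 33000 / 8 = 12375 Hz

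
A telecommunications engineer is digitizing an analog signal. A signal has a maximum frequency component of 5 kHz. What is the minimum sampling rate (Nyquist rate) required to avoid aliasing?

By the Nyquist-Shannon sampling theorem,
the minimum sampling rate (Nyquist rate) must be at least 2 * f_max.
Nyquist rate = 2 * 5 kHz = 10 kHz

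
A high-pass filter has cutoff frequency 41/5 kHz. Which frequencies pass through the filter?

A high-pass filter passes all frequencies above the cutoff frequency 41/5 kHz and attenuates lower frequencies.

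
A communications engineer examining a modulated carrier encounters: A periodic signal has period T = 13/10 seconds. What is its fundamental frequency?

The fundamental frequency is the reciprocal of the period.
f = 1/T = 1/(13/10) = 10/13 Hz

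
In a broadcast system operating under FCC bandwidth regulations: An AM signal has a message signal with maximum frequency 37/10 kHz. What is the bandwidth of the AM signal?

In AM (double-sideband), the bandwidth is twice the message frequency.
BW = 2 * f_m = 2 * 37/10 kHz = 37/5 kHz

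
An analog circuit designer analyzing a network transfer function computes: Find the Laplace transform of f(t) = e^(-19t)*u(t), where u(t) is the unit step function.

Standard Laplace transform pair:
e^(-at)*u(t) <-> 1/(s+a)
With a = 19: L{e^(-19t)*u(t)} = 1/(s+19), ROC: Re(s) > -19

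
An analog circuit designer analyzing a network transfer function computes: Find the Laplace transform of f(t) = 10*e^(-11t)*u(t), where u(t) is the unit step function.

Standard Laplace transform pair:
e^(-at)*u(t) <-> 1/(s+a)
With a = 11: L{10*e^(-11t)*u(t)} = 10/(s+11), ROC: Re(s) > -11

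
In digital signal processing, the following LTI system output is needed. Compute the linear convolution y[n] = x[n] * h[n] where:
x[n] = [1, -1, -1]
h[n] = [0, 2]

y[n] = sum_k x[k]*h[n-k]. Output length = len(x) + len(h) - 1 = 3 + 2 - 1 = 4.
y[0] = 1*0 = 0
y[1] = -1*0 + 1*2 = 2
y[2] = -1*0 + -1*2 = -2
y[3] = -1*2 = -2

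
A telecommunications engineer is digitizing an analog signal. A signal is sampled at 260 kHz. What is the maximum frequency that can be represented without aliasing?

The maximum frequency that can be represented without aliasing
is the Nyquist frequency: f_max = f_s / 2 = 260 kHz / 2 = 130 kHz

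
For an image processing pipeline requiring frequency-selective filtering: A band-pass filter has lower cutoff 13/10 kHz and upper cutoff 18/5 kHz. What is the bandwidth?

Bandwidth = f_high - f_low
= 18/5 kHz - 13/10 kHz = 23/10 kHz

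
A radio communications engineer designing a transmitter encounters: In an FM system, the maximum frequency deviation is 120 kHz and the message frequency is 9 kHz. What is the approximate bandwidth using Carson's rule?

Carson's rule: BW = 2*(delta_f + f_m)
= 2*(120 + 9) kHz = 258 kHz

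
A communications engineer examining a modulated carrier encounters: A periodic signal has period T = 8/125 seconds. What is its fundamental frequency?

The fundamental frequency is the reciprocal of the period.
f = 1/T = 1/(8/125) = 125/8 Hz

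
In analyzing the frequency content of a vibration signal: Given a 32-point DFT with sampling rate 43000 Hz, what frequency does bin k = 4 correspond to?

The frequency of DFT bin k is: f_k = k * f_s / N
f_4 = 4 * 43000 / 32 = 5375 Hz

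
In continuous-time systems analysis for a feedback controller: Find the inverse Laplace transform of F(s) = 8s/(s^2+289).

Standard pair: s/(s^2+w^2) <-> cos(wt)*u(t)
With k=8, w=17: f(t) = 8*cos(17t)*u(t)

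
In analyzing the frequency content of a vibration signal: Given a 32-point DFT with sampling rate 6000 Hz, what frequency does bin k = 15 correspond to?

The frequency of DFT bin k is: f_k = k * f_s / N
f_15 = 15 * 6000 / 32 = 5625/2 Hz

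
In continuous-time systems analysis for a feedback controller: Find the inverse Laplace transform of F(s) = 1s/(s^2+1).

Standard pair: s/(s^2+w^2) <-> cos(wt)*u(t)
With k=1, w=1: f(t) = cos(t)*u(t)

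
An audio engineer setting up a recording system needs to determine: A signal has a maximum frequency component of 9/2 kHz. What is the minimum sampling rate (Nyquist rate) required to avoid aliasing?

By the Nyquist-Shannon sampling theorem,
the minimum sampling rate (Nyquist rate) must be at least 2 * f_max.
Nyquist rate = 2 * 9/2 kHz = 9 kHz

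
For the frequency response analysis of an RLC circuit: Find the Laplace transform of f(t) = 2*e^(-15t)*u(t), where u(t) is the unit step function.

Standard Laplace transform pair:
e^(-at)*u(t) <-> 1/(s+a)
With a = 15: L{2*e^(-15t)*u(t)} = 2/(s+15), ROC: Re(s) > -15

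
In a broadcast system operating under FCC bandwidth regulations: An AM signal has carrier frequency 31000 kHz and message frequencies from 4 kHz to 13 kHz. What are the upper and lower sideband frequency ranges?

Upper sideband (USB) = fc + [fm_low, fm_high] = 31000 + [4, 13] = [31004, 31013] kHz
Lower sideband (LSB) = fc - [fm_high, fm_low] = 31000 - [13, 4] = [30987, 30996] kHz
Total occupied spectrum: 30987 kHz to 31013 kHz (plus carrier at 31000 kHz)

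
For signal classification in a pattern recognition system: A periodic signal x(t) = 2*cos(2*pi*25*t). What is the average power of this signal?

Average power of A*cos(wt) is A^2/2.
P = 2^2 / 2 = 4/2 = 2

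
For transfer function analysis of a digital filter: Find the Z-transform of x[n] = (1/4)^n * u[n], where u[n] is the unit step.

The Z-transform of a^n * u[n] is z/(z-a) for |z| > |a|.
Here a = 1/4, so X(z) = z/(z - (1/4)) = 4z/(4z - 1)
ROC: |z| > 1/4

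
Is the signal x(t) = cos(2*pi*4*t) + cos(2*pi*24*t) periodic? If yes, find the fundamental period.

f1 = 4 Hz, f2 = 24 Hz
Period T1 = 1/4, T2 = 1/24
Ratio T1/T2 = 24/4, which is rational.
The signal is periodic with fundamental period T = 1/GCD(4,24) = 1/4 s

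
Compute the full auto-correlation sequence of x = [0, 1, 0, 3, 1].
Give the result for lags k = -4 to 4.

r_xx[k] = sum_m x[m]*x[m+k], indexed from 0, for k = -4 to 4:
  r_xx[-4] = x[4]*x[0] = 0
  r_xx[-3] = x[3]*x[0] + x[4]*x[1] = 1
  r_xx[-2] = x[2]*x[0] + x[3]*x[1] + x[4]*x[2] = 3
  r_xx[-1] = x[1]*x[0] + x[2]*x[1] + x[3]*x[2] + x[4]*x[3] = 3
  r_xx[0] = x[0]*x[0] + x[1]*x[1] + x[2]*x[2] + x[3]*x[3] + x[4]*x[4] = 11
  r_xx[1] = x[0]*x[1] + x[1]*x[2] + x[2]*x[3] + x[3]*x[4] = 3
  r_xx[2] = x[0]*x[2] + x[1]*x[3] + x[2]*x[4] = 3
  r_xx[3] = x[0]*x[3] + x[1]*x[4] = 1
  r_xx[4] = x[0]*x[4] = 0
r_xx = [0, 1, 3, 3, 11, 3, 3, 1, 0]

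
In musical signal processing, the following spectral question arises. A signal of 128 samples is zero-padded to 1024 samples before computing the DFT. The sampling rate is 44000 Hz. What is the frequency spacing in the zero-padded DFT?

Original DFT: N = 128, resolution = f_s/N = 44000/128 = 1375/4 Hz
Zero-padded DFT: N = 1024, resolution = f_s/N = 44000/1024 = 1375/32 Hz
Zero-padding interpolates the spectrum (finer frequency grid)
but does NOT improve the true spectral resolution (ability to resolve close frequencies).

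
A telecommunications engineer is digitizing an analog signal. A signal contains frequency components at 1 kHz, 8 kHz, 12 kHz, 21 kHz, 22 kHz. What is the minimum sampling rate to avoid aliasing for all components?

The highest frequency component is f_max = 22 kHz.
Nyquist rate = 2 * f_max = 2 * 22 kHz = 44 kHz.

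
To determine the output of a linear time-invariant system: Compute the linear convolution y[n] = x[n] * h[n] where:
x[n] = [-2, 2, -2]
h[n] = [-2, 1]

y[n] = sum_k x[k]*h[n-k]. Output length = len(x) + len(h) - 1 = 3 + 2 - 1 = 4.
y[0] = -2*-2 = 4
y[1] = 2*-2 + -2*1 = -6
y[2] = -2*-2 + 2*1 = 6
y[3] = -2*1 = -2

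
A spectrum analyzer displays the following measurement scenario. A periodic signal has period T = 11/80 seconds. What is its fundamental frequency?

The fundamental frequency is the reciprocal of the period.
f = 1/T = 1/(11/80) = 80/11 Hz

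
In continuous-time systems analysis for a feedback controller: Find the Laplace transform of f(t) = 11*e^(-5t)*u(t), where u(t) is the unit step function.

Standard Laplace transform pair:
e^(-at)*u(t) <-> 1/(s+a)
With a = 5: L{11*e^(-5t)*u(t)} = 11/(s+5), ROC: Re(s) > -5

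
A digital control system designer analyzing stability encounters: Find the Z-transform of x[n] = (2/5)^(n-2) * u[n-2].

Time-shifting property: if X(z) = Z{x[n]}, then Z{x[n-d]} = z^(-d) * X(z)
X(z) = z/(z - 2/5) for x[n] = (2/5)^n * u[n]
Z{x[n-2]} = z^(-2) * z/(z - 2/5) = z^(-1)/(z - 2/5)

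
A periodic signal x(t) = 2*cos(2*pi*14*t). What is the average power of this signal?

Average power of A*cos(wt) is A^2/2.
P = 2^2 / 2 = 4/2 = 2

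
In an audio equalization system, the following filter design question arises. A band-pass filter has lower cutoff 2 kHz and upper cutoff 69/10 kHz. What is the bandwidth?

Bandwidth = f_high - f_low
= 69/10 kHz - 2 kHz = 49/10 kHz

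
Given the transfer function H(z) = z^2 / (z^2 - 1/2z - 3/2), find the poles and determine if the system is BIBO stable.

Poles are roots of the denominator: z^2 - 1/2z - 3/2 = 0.
Quadratic formula: z = [-(-1/2) +/- sqrt((-1/2)^2 - 4*(-3/2))] / 2
Discriminant = 1/4 + 6 = 25/4; sqrt = 5/2.
z = (1/2 +/- 5/2) / 2 => z = 3/2 or z = -1.
|p1| = 1, |p2| = 3/2.
For BIBO stability, all poles must lie inside the unit circle (|p| < 1).
System is UNSTABLE since at least one |p| >= 1.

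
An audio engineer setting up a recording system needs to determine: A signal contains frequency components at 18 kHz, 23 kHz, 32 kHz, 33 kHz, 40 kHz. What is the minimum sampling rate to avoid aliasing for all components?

The highest frequency component is f_max = 40 kHz.
Nyquist rate = 2 * f_max = 2 * 40 kHz = 80 kHz.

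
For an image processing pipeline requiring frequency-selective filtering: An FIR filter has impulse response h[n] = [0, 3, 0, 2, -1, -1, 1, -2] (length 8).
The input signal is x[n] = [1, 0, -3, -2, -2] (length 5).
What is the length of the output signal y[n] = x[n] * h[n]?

For linear convolution, the output length is:
len(y) = len(x) + len(h) - 1 = 5 + 8 - 1 = 12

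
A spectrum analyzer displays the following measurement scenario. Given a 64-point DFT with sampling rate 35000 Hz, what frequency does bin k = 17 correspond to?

The frequency of DFT bin k is: f_k = k * f_s / N
f_17 = 17 * 35000 / 64 = 74375/8 Hz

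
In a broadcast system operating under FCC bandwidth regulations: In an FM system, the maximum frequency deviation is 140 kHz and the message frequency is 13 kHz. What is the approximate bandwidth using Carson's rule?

Carson's rule: BW = 2*(delta_f + f_m)
= 2*(140 + 13) kHz = 306 kHz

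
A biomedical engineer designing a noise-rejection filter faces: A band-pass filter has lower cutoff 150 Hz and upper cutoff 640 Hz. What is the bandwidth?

Bandwidth = f_high - f_low
= 640 Hz - 150 Hz = 490 Hz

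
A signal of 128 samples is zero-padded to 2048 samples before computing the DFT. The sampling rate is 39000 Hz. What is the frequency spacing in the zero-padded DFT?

Original DFT: N = 128, resolution = f_s/N = 39000/128 = 4875/16 Hz
Zero-padded DFT: N = 2048, resolution = f_s/N = 39000/2048 = 4875/256 Hz
Zero-padding interpolates the spectrum (finer frequency grid)
but does NOT improve the true spectral resolution (ability to resolve close frequencies).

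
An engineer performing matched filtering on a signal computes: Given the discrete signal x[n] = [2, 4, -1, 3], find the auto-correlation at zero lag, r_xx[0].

The auto-correlation at zero lag r_xx[0] equals the signal energy.
r_xx[0] = sum of x[n]^2 = 2^2 + 4^2 + (-1)^2 + 3^2
= 4 + 16 + 1 + 9 = 30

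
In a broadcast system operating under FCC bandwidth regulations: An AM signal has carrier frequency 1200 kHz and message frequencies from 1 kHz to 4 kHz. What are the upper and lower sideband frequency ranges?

Upper sideband (USB) = fc + [fm_low, fm_high] = 1200 + [1, 4] = [1201, 1204] kHz
Lower sideband (LSB) = fc - [fm_high, fm_low] = 1200 - [4, 1] = [1196, 1199] kHz
Total occupied spectrum: 1196 kHz to 1204 kHz (plus carrier at 1200 kHz)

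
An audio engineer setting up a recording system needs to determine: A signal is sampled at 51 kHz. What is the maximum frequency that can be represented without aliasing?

The maximum frequency that can be represented without aliasing
is the Nyquist frequency: f_max = f_s / 2 = 51 kHz / 2 = 51/2 kHz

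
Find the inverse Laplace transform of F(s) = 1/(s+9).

Standard pair: k/(s+a) <-> k*e^(-at)*u(t)
With k=1, a=9: f(t) = e^(-9t)*u(t)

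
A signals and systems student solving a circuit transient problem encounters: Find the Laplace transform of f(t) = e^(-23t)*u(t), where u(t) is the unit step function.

Standard Laplace transform pair:
e^(-at)*u(t) <-> 1/(s+a)
With a = 23: L{e^(-23t)*u(t)} = 1/(s+23), ROC: Re(s) > -23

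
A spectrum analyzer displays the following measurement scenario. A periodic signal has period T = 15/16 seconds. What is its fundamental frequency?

The fundamental frequency is the reciprocal of the period.
f = 1/T = 1/(15/16) = 16/15 Hz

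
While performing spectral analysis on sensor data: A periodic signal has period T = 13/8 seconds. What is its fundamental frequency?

The fundamental frequency is the reciprocal of the period.
f = 1/T = 1/(13/8) = 8/13 Hz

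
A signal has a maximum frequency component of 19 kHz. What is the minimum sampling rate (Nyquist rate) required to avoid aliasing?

By the Nyquist-Shannon sampling theorem,
the minimum sampling rate (Nyquist rate) must be at least 2 * f_max.
Nyquist rate = 2 * 19 kHz = 38 kHz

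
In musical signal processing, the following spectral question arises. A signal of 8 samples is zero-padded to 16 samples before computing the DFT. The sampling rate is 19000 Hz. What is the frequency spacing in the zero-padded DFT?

Original DFT: N = 8, resolution = f_s/N = 19000/8 = 2375 Hz
Zero-padded DFT: N = 16, resolution = f_s/N = 19000/16 = 2375/2 Hz
Zero-padding interpolates the spectrum (finer frequency grid)
but does NOT improve the true spectral resolution (ability to resolve close frequencies).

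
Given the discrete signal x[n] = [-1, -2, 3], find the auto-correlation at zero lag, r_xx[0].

The auto-correlation at zero lag r_xx[0] equals the signal energy.
r_xx[0] = sum of x[n]^2 = (-1)^2 + (-2)^2 + 3^2
= 1 + 4 + 9 = 14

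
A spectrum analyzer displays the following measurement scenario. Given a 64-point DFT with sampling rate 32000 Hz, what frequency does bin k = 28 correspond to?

The frequency of DFT bin k is: f_k = k * f_s / N
f_28 = 28 * 32000 / 64 = 14000 Hz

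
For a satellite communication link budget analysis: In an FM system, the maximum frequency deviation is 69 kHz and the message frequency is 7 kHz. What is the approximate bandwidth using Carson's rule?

Carson's rule: BW = 2*(delta_f + f_m)
= 2*(69 + 7) kHz = 152 kHz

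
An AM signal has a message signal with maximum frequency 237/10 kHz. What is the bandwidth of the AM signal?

In AM (double-sideband), the bandwidth is twice the message frequency.
BW = 2 * f_m = 2 * 237/10 kHz = 237/5 kHz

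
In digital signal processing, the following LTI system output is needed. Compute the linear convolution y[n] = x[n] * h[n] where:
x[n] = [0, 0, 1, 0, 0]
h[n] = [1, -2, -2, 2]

y[n] = sum_k x[k]*h[n-k]. Output length = len(x) + len(h) - 1 = 5 + 4 - 1 = 8.
y[0] = 0*1 = 0
y[1] = 0*1 + 0*-2 = 0
y[2] = 1*1 + 0*-2 + 0*-2 = 1
y[3] = 0*1 + 1*-2 + 0*-2 + 0*2 = -2
y[4] = 0*1 + 0*-2 + 1*-2 + 0*2 = -2
y[5] = 0*-2 + 0*-2 + 1*2 = 2
y[6] = 0*-2 + 0*2 = 0
y[7] = 0*2 = 0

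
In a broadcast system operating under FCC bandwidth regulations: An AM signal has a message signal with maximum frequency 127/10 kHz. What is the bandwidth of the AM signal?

In AM (double-sideband), the bandwidth is twice the message frequency.
BW = 2 * f_m = 2 * 127/10 kHz = 127/5 kHz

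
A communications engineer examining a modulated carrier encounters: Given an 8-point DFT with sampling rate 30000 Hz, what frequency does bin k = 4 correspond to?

The frequency of DFT bin k is: f_k = k * f_s / N
f_4 = 4 * 30000 / 8 = 15000 Hz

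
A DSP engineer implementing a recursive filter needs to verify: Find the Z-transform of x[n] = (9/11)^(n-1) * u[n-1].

Time-shifting property: if X(z) = Z{x[n]}, then Z{x[n-d]} = z^(-d) * X(z)
X(z) = z/(z - 9/11) for x[n] = (9/11)^n * u[n]
Z{x[n-1]} = z^(-1) * z/(z - 9/11) = 1/(z - 9/11)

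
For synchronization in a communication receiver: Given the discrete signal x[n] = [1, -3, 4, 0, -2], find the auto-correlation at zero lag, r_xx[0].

The auto-correlation at zero lag r_xx[0] equals the signal energy.
r_xx[0] = sum of x[n]^2 = 1^2 + (-3)^2 + 4^2 + 0^2 + (-2)^2
= 1 + 9 + 16 + 0 + 4 = 30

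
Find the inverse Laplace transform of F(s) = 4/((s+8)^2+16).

Standard pair: w/((s+a)^2+w^2) <-> e^(-at)*sin(wt)*u(t)
With a=8, w=4: f(t) = e^(-8t)*sin(4t)*u(t)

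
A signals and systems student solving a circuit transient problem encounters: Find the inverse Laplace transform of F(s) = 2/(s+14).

Standard pair: k/(s+a) <-> k*e^(-at)*u(t)
With k=2, a=14: f(t) = 2*e^(-14t)*u(t)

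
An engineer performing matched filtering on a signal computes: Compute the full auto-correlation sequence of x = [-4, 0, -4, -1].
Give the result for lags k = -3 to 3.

r_xx[k] = sum_m x[m]*x[m+k], indexed from 0, for k = -3 to 3:
  r_xx[-3] = x[3]*x[0] = 4
  r_xx[-2] = x[2]*x[0] + x[3]*x[1] = 16
  r_xx[-1] = x[1]*x[0] + x[2]*x[1] + x[3]*x[2] = 4
  r_xx[0] = x[0]*x[0] + x[1]*x[1] + x[2]*x[2] + x[3]*x[3] = 33
  r_xx[1] = x[0]*x[1] + x[1]*x[2] + x[2]*x[3] = 4
  r_xx[2] = x[0]*x[2] + x[1]*x[3] = 16
  r_xx[3] = x[0]*x[3] = 4
r_xx = [4, 16, 4, 33, 4, 16, 4]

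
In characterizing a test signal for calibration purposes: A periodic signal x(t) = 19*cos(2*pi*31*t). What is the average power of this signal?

Average power of A*cos(wt) is A^2/2.
P = 19^2 / 2 = 361/2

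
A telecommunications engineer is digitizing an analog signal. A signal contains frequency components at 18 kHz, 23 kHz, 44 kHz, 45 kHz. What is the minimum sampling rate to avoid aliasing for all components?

The highest frequency component is f_max = 45 kHz.
Nyquist rate = 2 * f_max = 2 * 45 kHz = 90 kHz.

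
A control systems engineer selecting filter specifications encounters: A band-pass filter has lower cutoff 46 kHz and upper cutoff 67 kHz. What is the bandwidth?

Bandwidth = f_high - f_low
= 67 kHz - 46 kHz = 21 kHz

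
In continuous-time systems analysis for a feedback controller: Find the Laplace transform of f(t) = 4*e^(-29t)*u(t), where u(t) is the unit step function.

Standard Laplace transform pair:
e^(-at)*u(t) <-> 1/(s+a)
With a = 29: L{4*e^(-29t)*u(t)} = 4/(s+29), ROC: Re(s) > -29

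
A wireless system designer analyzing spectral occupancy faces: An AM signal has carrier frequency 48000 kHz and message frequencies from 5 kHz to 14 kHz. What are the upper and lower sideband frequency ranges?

Upper sideband (USB) = fc + [fm_low, fm_high] = 48000 + [5, 14] = [48005, 48014] kHz
Lower sideband (LSB) = fc - [fm_high, fm_low] = 48000 - [14, 5] = [47986, 47995] kHz
Total occupied spectrum: 47986 kHz to 48014 kHz (plus carrier at 48000 kHz)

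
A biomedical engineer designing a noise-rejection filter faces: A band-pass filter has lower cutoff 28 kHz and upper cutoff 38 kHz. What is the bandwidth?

Bandwidth = f_high - f_low
= 38 kHz - 28 kHz = 10 kHz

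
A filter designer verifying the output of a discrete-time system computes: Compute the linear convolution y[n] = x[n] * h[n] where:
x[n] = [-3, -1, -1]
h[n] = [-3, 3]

y[n] = sum_k x[k]*h[n-k]. Output length = len(x) + len(h) - 1 = 3 + 2 - 1 = 4.
y[0] = -3*-3 = 9
y[1] = -1*-3 + -3*3 = -6
y[2] = -1*-3 + -1*3 = 0
y[3] = -1*3 = -3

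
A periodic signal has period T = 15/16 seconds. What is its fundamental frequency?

The fundamental frequency is the reciprocal of the period.
f = 1/T = 1/(15/16) = 16/15 Hz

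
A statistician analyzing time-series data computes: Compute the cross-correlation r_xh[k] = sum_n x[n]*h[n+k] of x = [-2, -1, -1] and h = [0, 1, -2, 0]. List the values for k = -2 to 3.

Both sequences indexed from 0 and zero outside their support.
Lags with overlap: k = -2 to 3.
  r_xh[-2] = x[2]*h[0] = 0
  r_xh[-1] = x[1]*h[0] + x[2]*h[1] = -1
  r_xh[0] = x[0]*h[0] + x[1]*h[1] + x[2]*h[2] = 1
  r_xh[1] = x[0]*h[1] + x[1]*h[2] + x[2]*h[3] = 0
  r_xh[2] = x[0]*h[2] + x[1]*h[3] = 4
  r_xh[3] = x[0]*h[3] = 0
r_xh = [0, -1, 1, 0, 4, 0] (for k = -2, ..., 3)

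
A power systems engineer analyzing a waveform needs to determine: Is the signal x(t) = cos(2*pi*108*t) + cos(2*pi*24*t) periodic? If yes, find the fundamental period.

f1 = 108 Hz, f2 = 24 Hz
Period T1 = 1/108, T2 = 1/24
Ratio T1/T2 = 24/108, which is rational.
The signal is periodic with fundamental period T = 1/GCD(108,24) = 1/12 s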